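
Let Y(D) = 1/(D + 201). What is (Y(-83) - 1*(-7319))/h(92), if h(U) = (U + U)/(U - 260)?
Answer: -18136503/2714 ≈ -6682.6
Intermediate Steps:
Y(D) = 1/(201 + D)
h(U) = 2*U/(-260 + U) (h(U) = (2*U)/(-260 + U) = 2*U/(-260 + U))
(Y(-83) - 1*(-7319))/h(92) = (1/(201 - 83) - 1*(-7319))/((2*92/(-260 + 92))) = (1/118 + 7319)/((2*92/(-168))) = (1/118 + 7319)/((2*92*(-1/168))) = 863643/(118*(-23/21)) = (863643/118)*(-21/23) = -18136503/2714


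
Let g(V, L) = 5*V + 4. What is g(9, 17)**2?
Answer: 2401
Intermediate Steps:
g(V, L) = 4 + 5*V
g(9, 17)**2 = (4 + 5*9)**2 = (4 + 45)**2 = 49**2 = 2401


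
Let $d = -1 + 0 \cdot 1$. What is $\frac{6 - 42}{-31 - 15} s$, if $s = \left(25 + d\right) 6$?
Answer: $\frac{2592}{23} \approx 112.7$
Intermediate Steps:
$d = -1$ ($d = -1 + 0 = -1$)
$s = 144$ ($s = \left(25 - 1\right) 6 = 24 \cdot 6 = 144$)
$\frac{6 - 42}{-31 - 15} s = \frac{6 - 42}{-31 - 15} \cdot 144 = - \frac{36}{-46} \cdot 144 = \left(-36\right) \left(- \frac{1}{46}\right) 144 = \frac{18}{23} \cdot 144 = \frac{2592}{23}$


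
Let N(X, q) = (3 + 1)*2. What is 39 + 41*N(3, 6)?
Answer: 367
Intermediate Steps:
N(X, q) = 8 (N(X, q) = 4*2 = 8)
39 + 41*N(3, 6) = 39 + 41*8 = 39 + 328 = 367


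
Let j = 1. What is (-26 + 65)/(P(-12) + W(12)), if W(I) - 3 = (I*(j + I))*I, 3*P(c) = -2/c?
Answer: 702/33751 ≈ 0.020799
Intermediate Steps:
P(c) = -2/(3*c) (P(c) = (-2/c)/3 = -2/(3*c))
W(I) = 3 + I²*(1 + I) (W(I) = 3 + (I*(1 + I))*I = 3 + I²*(1 + I))
(-26 + 65)/(P(-12) + W(12)) = (-26 + 65)/(-⅔/(-12) + (3 + 12² + 12³)) = 39/(-⅔*(-1/12) + (3 + 144 + 1728)) = 39/(1/18 + 1875) = 39/(33751/18) = 39*(18/33751) = 702/33751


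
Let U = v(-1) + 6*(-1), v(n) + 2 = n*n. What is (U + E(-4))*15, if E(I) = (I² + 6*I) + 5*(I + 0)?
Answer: -525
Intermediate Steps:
v(n) = -2 + n² (v(n) = -2 + n*n = -2 + n²)
U = -7 (U = (-2 + (-1)²) + 6*(-1) = (-2 + 1) - 6 = -1 - 6 = -7)
E(I) = I² + 11*I (E(I) = (I² + 6*I) + 5*I = I² + 11*I)
(U + E(-4))*15 = (-7 - 4*(11 - 4))*15 = (-7 - 4*7)*15 = (-7 - 28)*15 = -35*15 = -525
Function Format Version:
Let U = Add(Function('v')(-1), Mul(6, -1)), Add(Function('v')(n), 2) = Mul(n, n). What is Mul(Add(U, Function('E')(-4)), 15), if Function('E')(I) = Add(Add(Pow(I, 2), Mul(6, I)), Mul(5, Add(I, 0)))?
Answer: -525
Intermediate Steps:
Function('v')(n) = Add(-2, Pow(n, 2)) (Function('v')(n) = Add(-2, Mul(n, n)) = Add(-2, Pow(n, 2)))
U = -7 (U = Add(Add(-2, Pow(-1, 2)), Mul(6, -1)) = Add(Add(-2, 1), -6) = Add(-1, -6) = -7)
Function('E')(I) = Add(Pow(I, 2), Mul(11, I)) (Function('E')(I) = Add(Add(Pow(I, 2), Mul(6, I)), Mul(5, I)) = Add(Pow(I, 2), Mul(11, I)))
Mul(Add(U, Function('E')(-4)), 15) = Mul(Add(-7, Mul(-4, Add(11, -4))), 15) = Mul(Add(-7, Mul(-4, 7)), 15) = Mul(Add(-7, -28), 15) = Mul(-35, 15) = -525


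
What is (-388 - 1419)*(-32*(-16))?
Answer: -925184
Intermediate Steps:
(-388 - 1419)*(-32*(-16)) = -1807*512 = -925184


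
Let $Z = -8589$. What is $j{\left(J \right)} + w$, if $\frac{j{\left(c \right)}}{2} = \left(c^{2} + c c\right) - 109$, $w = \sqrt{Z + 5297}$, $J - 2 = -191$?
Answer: $142666 + 2 i \sqrt{823} \approx 1.4267 \cdot 10^{5} + 57.376 i$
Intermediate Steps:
$J = -189$ ($J = 2 - 191 = -189$)
$w = 2 i \sqrt{823}$ ($w = \sqrt{-8589 + 5297} = \sqrt{-3292} = 2 i \sqrt{823} \approx 57.376 i$)
$j{\left(c \right)} = -218 + 4 c^{2}$ ($j{\left(c \right)} = 2 \left(\left(c^{2} + c c\right) - 109\right) = 2 \left(\left(c^{2} + c^{2}\right) - 109\right) = 2 \left(2 c^{2} - 109\right) = 2 \left(-109 + 2 c^{2}\right) = -218 + 4 c^{2}$)
$j{\left(J \right)} + w = \left(-218 + 4 \left(-189\right)^{2}\right) + 2 i \sqrt{823} = \left(-218 + 4 \cdot 35721\right) + 2 i \sqrt{823} = \left(-218 + 142884\right) + 2 i \sqrt{823} = 142666 + 2 i \sqrt{823}$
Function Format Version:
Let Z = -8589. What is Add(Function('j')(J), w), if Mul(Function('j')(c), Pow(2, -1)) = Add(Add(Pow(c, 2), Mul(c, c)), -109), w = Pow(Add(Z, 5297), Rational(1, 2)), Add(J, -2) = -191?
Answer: Add(142666, Mul(2, I, Pow(823, Rational(1, 2)))) ≈ Add(1.4267e+5, Mul(57.376, I))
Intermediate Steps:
J = -189 (J = Add(2, -191) = -189)
w = Mul(2, I, Pow(823, Rational(1, 2))) (w = Pow(Add(-8589, 5297), Rational(1, 2)) = Pow(-3292, Rational(1, 2)) = Mul(2, I, Pow(823, Rational(1, 2))) ≈ Mul(57.376, I))
Function('j')(c) = Add(-218, Mul(4, Pow(c, 2))) (Function('j')(c) = Mul(2, Add(Add(Pow(c, 2), Mul(c, c)), -109)) = Mul(2, Add(Add(Pow(c, 2), Pow(c, 2)), -109)) = Mul(2, Add(Mul(2, Pow(c, 2)), -109)) = Mul(2, Add(-109, Mul(2, Pow(c, 2)))) = Add(-218, Mul(4, Pow(c, 2))))
Add(Function('j')(J), w) = Add(Add(-218, Mul(4, Pow(-189, 2))), Mul(2, I, Pow(823, Rational(1, 2)))) = Add(Add(-218, Mul(4, 35721)), Mul(2, I, Pow(823, Rational(1, 2)))) = Add(Add(-218, 142884), Mul(2, I, Pow(823, Rational(1, 2)))) = Add(142666, Mul(2, I, Pow(823, Rational(1, 2))))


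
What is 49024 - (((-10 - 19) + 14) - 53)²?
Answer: 44400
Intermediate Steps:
49024 - (((-10 - 19) + 14) - 53)² = 49024 - ((-29 + 14) - 53)² = 49024 - (-15 - 53)² = 49024 - 1*(-68)² = 49024 - 1*4624 = 49024 - 4624 = 44400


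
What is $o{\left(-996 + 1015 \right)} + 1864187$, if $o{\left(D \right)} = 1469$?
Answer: $1865656$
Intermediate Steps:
$o{\left(-996 + 1015 \right)} + 1864187 = 1469 + 1864187 = 1865656$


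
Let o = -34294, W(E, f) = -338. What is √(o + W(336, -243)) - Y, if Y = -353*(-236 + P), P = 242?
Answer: 2118 + 6*I*√962 ≈ 2118.0 + 186.1*I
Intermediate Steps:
Y = -2118 (Y = -353*(-236 + 242) = -353*6 = -2118)
√(o + W(336, -243)) - Y = √(-34294 - 338) - 1*(-2118) = √(-34632) + 2118 = 6*I*√962 + 2118 = 2118 + 6*I*√962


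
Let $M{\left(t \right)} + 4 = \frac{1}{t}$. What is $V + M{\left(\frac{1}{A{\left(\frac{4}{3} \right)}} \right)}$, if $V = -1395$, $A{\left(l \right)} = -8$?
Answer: $-1407$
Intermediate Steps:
$M{\left(t \right)} = -4 + \frac{1}{t}$
$V + M{\left(\frac{1}{A{\left(\frac{4}{3} \right)}} \right)} = -1395 + \left(-4 + \frac{1}{\frac{1}{-8}}\right) = -1395 + \left(-4 + \frac{1}{- \frac{1}{8}}\right) = -1395 - 12 = -1407$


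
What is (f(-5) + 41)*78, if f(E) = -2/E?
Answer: 16146/5 ≈ 3229.2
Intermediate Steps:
(f(-5) + 41)*78 = (-2/(-5) + 41)*78 = (-2*(-1/5) + 41)*78 = (2/5 + 41)*78 = (207/5)*78 = 16146/5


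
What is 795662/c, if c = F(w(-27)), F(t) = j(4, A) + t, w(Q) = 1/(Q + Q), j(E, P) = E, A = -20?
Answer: 42965748/215 ≈ 1.9984e+5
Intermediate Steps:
w(Q) = 1/(2*Q)
F(t) = 4 + t
c = 215/54 (c = 4 + (½)/(-27) = 4 + (½)*(-1/27) = 4 - 1/54 = 215/54 ≈ 3.9815)
795662/c = 795662/(215/54) = 795662*(54/215) = 42965748/215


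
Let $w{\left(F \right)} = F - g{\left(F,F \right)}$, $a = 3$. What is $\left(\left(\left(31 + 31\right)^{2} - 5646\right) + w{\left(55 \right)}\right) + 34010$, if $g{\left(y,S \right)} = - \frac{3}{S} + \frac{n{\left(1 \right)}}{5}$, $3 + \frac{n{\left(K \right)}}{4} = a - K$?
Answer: $\frac{1774512}{55} \approx 32264.0$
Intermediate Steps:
$n{\left(K \right)} = - 4 K$ ($n{\left(K \right)} = -12 + 4 \left(3 - K\right) = -12 - \left(-12 + 4 K\right) = - 4 K$)
$g{\left(y,S \right)} = - \frac{4}{5} - \frac{3}{S}$ ($g{\left(y,S \right)} = - \frac{3}{S} + \frac{\left(-4\right) 1}{5} = - \frac{3}{S} - \frac{4}{5} = - \frac{4}{5} - \frac{3}{S}$)
$w{\left(F \right)} = \frac{4}{5} + F + \frac{3}{F}$ ($w{\left(F \right)} = F - \left(- \frac{4}{5} - \frac{3}{F}\right) = F + \left(\frac{4}{5} + \frac{3}{F}\right) = \frac{4}{5} + F + \frac{3}{F}$)
$\left(\left(\left(31 + 31\right)^{2} - 5646\right) + w{\left(55 \right)}\right) + 34010 = \left(\left(\left(31 + 31\right)^{2} - 5646\right) + \left(\frac{4}{5} + 55 + \frac{3}{55}\right)\right) + 34010 = \left(\left(62^{2} - 5646\right) + \left(\frac{4}{5} + 55 + 3 \cdot \frac{1}{55}\right)\right) + 34010 = \left(\left(3844 - 5646\right) + \left(\frac{4}{5} + 55 + \frac{3}{55}\right)\right) + 34010 = \left(-1802 + \frac{3072}{55}\right) + 34010 = - \frac{96038}{55} + 34010 = \frac{1774512}{55}$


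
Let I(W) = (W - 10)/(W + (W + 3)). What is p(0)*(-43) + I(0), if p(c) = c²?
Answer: -10/3 ≈ -3.3333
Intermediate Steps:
I(W) = (-10 + W)/(3 + 2*W) (I(W) = (-10 + W)/(W + (3 + W)) = (-10 + W)/(3 + 2*W))
p(0)*(-43) + I(0) = 0²*(-43) + (-10 + 0)/(3 + 2*0) = 0*(-43) - 10/(3 + 0) = 0 - 10/3 = -10/3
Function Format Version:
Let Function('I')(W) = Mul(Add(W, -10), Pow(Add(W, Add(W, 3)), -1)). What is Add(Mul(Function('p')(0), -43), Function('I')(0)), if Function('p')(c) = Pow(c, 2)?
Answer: Rational(-10, 3) ≈ -3.3333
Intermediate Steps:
Function('I')(W) = Mul(Pow(Add(3, Mul(2, W)), -1), Add(-10, W)) (Function('I')(W) = Mul(Add(-10, W), Pow(Add(W, Add(3, W)), -1)) = Mul(Add(-10, W), Pow(Add(3, Mul(2, W)), -1)) = Mul(Pow(Add(3, Mul(2, W)), -1), Add(-10, W)))
Add(Mul(Function('p')(0), -43), Function('I')(0)) = Add(Mul(Pow(0, 2), -43), Mul(Pow(Add(3, Mul(2, 0)), -1), Add(-10, 0))) = Add(Mul(0, -43), Mul(Pow(Add(3, 0), -1), -10)) = Add(0, Mul(Pow(3, -1), -10)) = Add(0, Mul(Rational(1, 3), -10)) = Add(0, Rational(-10, 3)) = Rational(-10, 3)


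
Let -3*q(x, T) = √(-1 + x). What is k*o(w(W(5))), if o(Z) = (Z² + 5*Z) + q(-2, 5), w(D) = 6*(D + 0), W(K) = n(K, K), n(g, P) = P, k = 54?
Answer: 56700 - 18*I*√3 ≈ 56700.0 - 31.177*I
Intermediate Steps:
W(K) = K
q(x, T) = -√(-1 + x)/3
w(D) = 6*D
o(Z) = Z² + 5*Z - I*√3/3 (o(Z) = (Z² + 5*Z) - √(-1 - 2)/3 = (Z² + 5*Z) - I*√3/3 = Z² + 5*Z - I*√3/3)
k*o(w(W(5))) = 54*((6*5)² + 5*(6*5) - I*√3/3) = 54*(30² + 5*30 - I*√3/3) = 54*(900 + 150 - I*√3/3) = 54*(1050 - I*√3/3) = 56700 - 18*I*√3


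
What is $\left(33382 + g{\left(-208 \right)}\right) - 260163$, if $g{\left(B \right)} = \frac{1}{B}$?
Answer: $- \frac{47170449}{208} \approx -2.2678 \cdot 10^{5}$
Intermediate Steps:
$\left(33382 + g{\left(-208 \right)}\right) - 260163 = \left(33382 + \frac{1}{-208}\right) - 260163 = \left(33382 - \frac{1}{208}\right) - 260163 = \frac{6943455}{208} - 260163 = - \frac{47170449}{208}$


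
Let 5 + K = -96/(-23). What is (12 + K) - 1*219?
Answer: -4780/23 ≈ -207.83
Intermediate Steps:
K = -19/23 (K = -5 - 96/(-23) = -5 - 96*(-1/23) = -5 + 96/23 = -19/23 ≈ -0.82609)
(12 + K) - 1*219 = (12 - 19/23) - 1*219 = 257/23 - 219 = -4780/23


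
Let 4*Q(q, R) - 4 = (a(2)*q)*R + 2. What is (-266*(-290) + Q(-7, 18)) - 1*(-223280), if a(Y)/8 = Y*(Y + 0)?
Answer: 598827/2 ≈ 2.9941e+5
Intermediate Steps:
a(Y) = 8*Y² (a(Y) = 8*(Y*(Y + 0)) = 8*(Y*Y) = 8*Y²)
Q(q, R) = 3/2 + 8*R*q (Q(q, R) = 1 + (((8*2²)*q)*R + 2)/4 = 1 + (((8*4)*q)*R + 2)/4 = 1 + ((32*q)*R + 2)/4 = 1 + (32*R*q + 2)/4 = 1 + (2 + 32*R*q)/4 = 1 + (½ + 8*R*q) = 3/2 + 8*R*q)
(-266*(-290) + Q(-7, 18)) - 1*(-223280) = (-266*(-290) + (3/2 + 8*18*(-7))) - 1*(-223280) = (77140 + (3/2 - 1008)) + 223280 = (77140 - 2013/2) + 223280 = 152267/2 + 223280 = 598827/2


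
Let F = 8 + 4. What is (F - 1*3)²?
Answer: 81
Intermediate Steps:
F = 12
(F - 1*3)² = (12 - 1*3)² = (12 - 3)² = 9² = 81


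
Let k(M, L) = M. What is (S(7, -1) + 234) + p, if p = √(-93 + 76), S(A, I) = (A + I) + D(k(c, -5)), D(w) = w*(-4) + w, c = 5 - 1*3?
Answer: 234 + I*√17 ≈ 234.0 + 4.1231*I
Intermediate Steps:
c = 2 (c = 5 - 3 = 2)
D(w) = -3*w (D(w) = -4*w + w = -3*w)
S(A, I) = -6 + A + I (S(A, I) = (A + I) - 3*2 = (A + I) - 6 = -6 + A + I)
p = I*√17 (p = √(-17) = I*√17 ≈ 4.1231*I)
(S(7, -1) + 234) + p = ((-6 + 7 - 1) + 234) + I*√17 = (0 + 234) + I*√17 = 234 + I*√17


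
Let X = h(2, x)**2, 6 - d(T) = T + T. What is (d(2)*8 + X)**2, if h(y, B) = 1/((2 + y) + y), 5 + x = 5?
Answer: 332929/1296 ≈ 256.89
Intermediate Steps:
x = 0 (x = -5 + 5 = 0)
h(y, B) = 1/(2 + 2*y)
d(T) = 6 - 2*T (d(T) = 6 - (T + T) = 6 - 2*T)
X = 1/36 (X = (1/(2*(1 + 2)))**2 = ((1/2)/3)**2 = ((1/2)*(1/3))**2 = (1/6)**2 = 1/36 ≈ 0.027778)
(d(2)*8 + X)**2 = ((6 - 2*2)*8 + 1/36)**2 = ((6 - 4)*8 + 1/36)**2 = (2*8 + 1/36)**2 = (16 + 1/36)**2 = (577/36)**2 = 332929/1296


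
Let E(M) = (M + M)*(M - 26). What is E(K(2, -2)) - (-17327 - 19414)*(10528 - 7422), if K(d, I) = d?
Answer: 114117450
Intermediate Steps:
E(M) = 2*M*(-26 + M) (E(M) = (2*M)*(-26 + M) = 2*M*(-26 + M))
E(K(2, -2)) - (-17327 - 19414)*(10528 - 7422) = 2*2*(-26 + 2) - (-17327 - 19414)*(10528 - 7422) = 2*2*(-24) - (-36741)*3106 = -96 - 1*(-114117546) = -96 + 114117546 = 114117450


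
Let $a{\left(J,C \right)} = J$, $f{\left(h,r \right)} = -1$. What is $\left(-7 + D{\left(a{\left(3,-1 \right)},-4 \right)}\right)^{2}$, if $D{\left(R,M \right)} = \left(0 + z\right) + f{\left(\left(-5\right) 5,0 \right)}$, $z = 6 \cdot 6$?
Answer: $784$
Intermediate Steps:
$z = 36$
$D{\left(R,M \right)} = 35$ ($D{\left(R,M \right)} = \left(0 + 36\right) - 1 = 36 - 1 = 35$)
$\left(-7 + D{\left(a{\left(3,-1 \right)},-4 \right)}\right)^{2} = \left(-7 + 35\right)^{2} = 28^{2} = 784$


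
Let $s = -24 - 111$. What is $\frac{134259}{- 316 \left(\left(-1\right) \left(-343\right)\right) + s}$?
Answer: $- \frac{134259}{108523} \approx -1.2371$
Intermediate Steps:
$s = -135$
$\frac{134259}{- 316 \left(\left(-1\right) \left(-343\right)\right) + s} = \frac{134259}{- 316 \left(\left(-1\right) \left(-343\right)\right) - 135} = \frac{134259}{\left(-316\right) 343 - 135} = \frac{134259}{-108388 - 135} = \frac{134259}{-108523} = 134259 \left(- \frac{1}{108523}\right) = - \frac{134259}{108523}$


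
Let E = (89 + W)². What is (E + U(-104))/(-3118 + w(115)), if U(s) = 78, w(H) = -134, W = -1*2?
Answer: -2549/1084 ≈ -2.3515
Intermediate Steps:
W = -2
E = 7569 (E = (89 - 2)² = 87² = 7569)
(E + U(-104))/(-3118 + w(115)) = (7569 + 78)/(-3118 - 134) = 7647/(-3252) = 7647*(-1/3252) = -2549/1084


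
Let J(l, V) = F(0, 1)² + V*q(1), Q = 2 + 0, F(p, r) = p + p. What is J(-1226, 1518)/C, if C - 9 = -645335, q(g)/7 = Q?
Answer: -966/29333 ≈ -0.032932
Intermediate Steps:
F(p, r) = 2*p
Q = 2
q(g) = 14 (q(g) = 7*2 = 14)
C = -645326 (C = 9 - 645335 = -645326)
J(l, V) = 14*V (J(l, V) = (2*0)² + V*14 = 0² + 14*V = 0 + 14*V = 14*V)
J(-1226, 1518)/C = (14*1518)/(-645326) = 21252*(-1/645326) = -966/29333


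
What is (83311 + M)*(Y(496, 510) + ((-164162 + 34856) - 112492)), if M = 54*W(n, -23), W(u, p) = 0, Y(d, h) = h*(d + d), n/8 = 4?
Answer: 22004267942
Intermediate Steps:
n = 32 (n = 8*4 = 32)
Y(d, h) = 2*d*h (Y(d, h) = h*(2*d) = 2*d*h)
M = 0 (M = 54*0 = 0)
(83311 + M)*(Y(496, 510) + ((-164162 + 34856) - 112492)) = (83311 + 0)*(2*496*510 + ((-164162 + 34856) - 112492)) = 83311*(505920 + (-129306 - 112492)) = 83311*(505920 - 241798) = 83311*264122 = 22004267942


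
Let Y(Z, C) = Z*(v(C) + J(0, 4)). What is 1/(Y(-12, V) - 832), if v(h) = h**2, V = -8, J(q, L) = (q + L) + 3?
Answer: -1/1684 ≈ -0.00059382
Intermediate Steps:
J(q, L) = 3 + L + q (J(q, L) = (L + q) + 3 = 3 + L + q)
Y(Z, C) = Z*(7 + C**2) (Y(Z, C) = Z*(C**2 + (3 + 4 + 0)) = Z*(C**2 + 7) = Z*(7 + C**2))
1/(Y(-12, V) - 832) = 1/(-12*(7 + (-8)**2) - 832) = 1/(-12*(7 + 64) - 832) = 1/(-12*71 - 832) = 1/(-852 - 832) = 1/(-1684) = -1/1684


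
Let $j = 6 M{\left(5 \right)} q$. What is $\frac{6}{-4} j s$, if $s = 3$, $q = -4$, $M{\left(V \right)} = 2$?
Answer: $216$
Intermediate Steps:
$j = -48$ ($j = 6 \cdot 2 \left(-4\right) = 12 \left(-4\right) = -48$)
$\frac{6}{-4} j s = \frac{6}{-4} \left(-48\right) 3 = 6 \left(- \frac{1}{4}\right) \left(-48\right) 3 = \left(- \frac{3}{2}\right) \left(-48\right) 3 = 72 \cdot 3 = 216$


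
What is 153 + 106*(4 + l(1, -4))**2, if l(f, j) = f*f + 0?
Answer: 2803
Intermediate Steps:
l(f, j) = f**2 (l(f, j) = f**2 + 0 = f**2)
153 + 106*(4 + l(1, -4))**2 = 153 + 106*(4 + 1**2)**2 = 153 + 106*(4 + 1)**2 = 153 + 106*5**2 = 153 + 106*25 = 153 + 2650 = 2803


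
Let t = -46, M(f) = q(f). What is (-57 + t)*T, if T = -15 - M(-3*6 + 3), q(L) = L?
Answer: 0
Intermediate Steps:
M(f) = f
T = 0 (T = -15 - (-3*6 + 3) = -15 - (-18 + 3) = -15 - 1*(-15) = -15 + 15 = 0)
(-57 + t)*T = (-57 - 46)*0 = -103*0 = 0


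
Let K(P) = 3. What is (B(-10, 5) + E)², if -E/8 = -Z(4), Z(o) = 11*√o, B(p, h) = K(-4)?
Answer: 32041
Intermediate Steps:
B(p, h) = 3
E = 176 (E = -(-8)*11*√4 = -(-8)*11*2 = -(-8)*22 = -8*(-22) = 176)
(B(-10, 5) + E)² = (3 + 176)² = 179² = 32041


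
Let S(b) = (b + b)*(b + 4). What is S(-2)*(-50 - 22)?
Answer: 576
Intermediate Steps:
S(b) = 2*b*(4 + b) (S(b) = (2*b)*(4 + b) = 2*b*(4 + b))
S(-2)*(-50 - 22) = (2*(-2)*(4 - 2))*(-50 - 22) = (2*(-2)*2)*(-72) = -8*(-72) = 576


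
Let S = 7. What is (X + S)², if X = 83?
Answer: 8100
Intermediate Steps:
(X + S)² = (83 + 7)² = 90² = 8100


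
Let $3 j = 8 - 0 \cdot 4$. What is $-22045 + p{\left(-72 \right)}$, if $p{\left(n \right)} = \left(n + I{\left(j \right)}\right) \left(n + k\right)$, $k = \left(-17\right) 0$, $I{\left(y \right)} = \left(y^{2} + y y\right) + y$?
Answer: $-18077$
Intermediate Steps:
$j = \frac{8}{3}$ ($j = \frac{8 - 0 \cdot 4}{3} = \frac{8 - 0}{3} = \frac{8 + 0}{3} = \frac{1}{3} \cdot 8 = \frac{8}{3} \approx 2.6667$)
$I{\left(y \right)} = y + 2 y^{2}$ ($I{\left(y \right)} = \left(y^{2} + y^{2}\right) + y = 2 y^{2} + y = y + 2 y^{2}$)
$k = 0$
$p{\left(n \right)} = n \left(\frac{152}{9} + n\right)$ ($p{\left(n \right)} = \left(n + \frac{8 \left(1 + 2 \cdot \frac{8}{3}\right)}{3}\right) \left(n + 0\right) = \left(n + \frac{8 \left(1 + \frac{16}{3}\right)}{3}\right) n = \left(n + \frac{8}{3} \cdot \frac{19}{3}\right) n = \left(n + \frac{152}{9}\right) n = \left(\frac{152}{9} + n\right) n = n \left(\frac{152}{9} + n\right)$)
$-22045 + p{\left(-72 \right)} = -22045 + \frac{1}{9} \left(-72\right) \left(152 + 9 \left(-72\right)\right) = -22045 + \frac{1}{9} \left(-72\right) \left(152 - 648\right) = -22045 + \frac{1}{9} \left(-72\right) \left(-496\right) = -22045 + 3968 = -18077$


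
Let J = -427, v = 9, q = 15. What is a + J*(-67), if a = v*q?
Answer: 28744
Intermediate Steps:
a = 135 (a = 9*15 = 135)
a + J*(-67) = 135 - 427*(-67) = 135 + 28609 = 28744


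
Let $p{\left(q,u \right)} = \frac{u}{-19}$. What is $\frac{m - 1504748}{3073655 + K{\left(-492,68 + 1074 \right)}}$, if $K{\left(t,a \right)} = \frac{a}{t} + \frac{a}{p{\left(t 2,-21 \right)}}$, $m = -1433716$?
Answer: $- \frac{5060035008}{5294609149} \approx -0.9557$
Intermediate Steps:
$p{\left(q,u \right)} = - \frac{u}{19}$ ($p{\left(q,u \right)} = u \left(- \frac{1}{19}\right) = - \frac{u}{19}$)
$K{\left(t,a \right)} = \frac{19 a}{21} + \frac{a}{t}$ ($K{\left(t,a \right)} = \frac{a}{t} + \frac{a}{\left(- \frac{1}{19}\right) \left(-21\right)} = \frac{a}{t} + \frac{a}{\frac{21}{19}} = \frac{a}{t} + a \frac{19}{21} = \frac{a}{t} + \frac{19 a}{21} = \frac{19 a}{21} + \frac{a}{t}$)
$\frac{m - 1504748}{3073655 + K{\left(-492,68 + 1074 \right)}} = \frac{-1433716 - 1504748}{3073655 + \left(\frac{19 \left(68 + 1074\right)}{21} + \frac{68 + 1074}{-492}\right)} = - \frac{2938464}{3073655 + \left(\frac{19}{21} \cdot 1142 + 1142 \left(- \frac{1}{492}\right)\right)} = - \frac{2938464}{3073655 + \left(\frac{21698}{21} - \frac{571}{246}\right)} = - \frac{2938464}{3073655 + \frac{1775239}{1722}} = - \frac{2938464}{\frac{5294609149}{1722}} = \left(-2938464\right) \frac{1722}{5294609149} = - \frac{5060035008}{5294609149}$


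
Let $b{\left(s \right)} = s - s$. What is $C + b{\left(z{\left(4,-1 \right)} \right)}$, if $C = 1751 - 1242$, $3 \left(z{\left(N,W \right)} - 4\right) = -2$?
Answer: $509$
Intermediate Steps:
$z{\left(N,W \right)} = \frac{10}{3}$ ($z{\left(N,W \right)} = 4 + \frac{1}{3} \left(-2\right) = 4 - \frac{2}{3} = \frac{10}{3}$)
$C = 509$ ($C = 1751 - 1242 = 509$)
$b{\left(s \right)} = 0$
$C + b{\left(z{\left(4,-1 \right)} \right)} = 509 + 0 = 509$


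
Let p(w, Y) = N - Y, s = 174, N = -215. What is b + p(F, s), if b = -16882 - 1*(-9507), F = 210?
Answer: -7764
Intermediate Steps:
p(w, Y) = -215 - Y
b = -7375 (b = -16882 + 9507 = -7375)
b + p(F, s) = -7375 + (-215 - 1*174) = -7375 + (-215 - 174) = -7375 - 389 = -7764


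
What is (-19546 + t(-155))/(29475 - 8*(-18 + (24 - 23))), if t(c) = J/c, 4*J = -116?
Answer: -3029601/4589705 ≈ -0.66009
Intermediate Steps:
J = -29 (J = (¼)*(-116) = -29)
t(c) = -29/c
(-19546 + t(-155))/(29475 - 8*(-18 + (24 - 23))) = (-19546 - 29/(-155))/(29475 - 8*(-18 + (24 - 23))) = (-19546 - 29*(-1/155))/(29475 - 8*(-18 + 1)) = (-19546 + 29/155)/(29475 - 8*(-17)) = -3029601/(155*(29475 + 136)) = -3029601/155/29611 = -3029601/155*1/29611 = -3029601/4589705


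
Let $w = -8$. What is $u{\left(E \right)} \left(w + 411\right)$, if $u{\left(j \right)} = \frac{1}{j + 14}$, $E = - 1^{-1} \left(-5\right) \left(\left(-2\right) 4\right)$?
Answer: $- \frac{31}{2} \approx -15.5$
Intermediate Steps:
$E = -40$ ($E = - 1 \left(-5\right) \left(-8\right) = - \left(-5\right) \left(-8\right) = \left(-1\right) 40 = -40$)
$u{\left(j \right)} = \frac{1}{14 + j}$
$u{\left(E \right)} \left(w + 411\right) = \frac{-8 + 411}{14 - 40} = \frac{1}{-26} \cdot 403 = \left(- \frac{1}{26}\right) 403 = - \frac{31}{2}$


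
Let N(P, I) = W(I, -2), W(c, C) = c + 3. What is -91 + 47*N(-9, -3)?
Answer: -91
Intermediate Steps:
W(c, C) = 3 + c
N(P, I) = 3 + I
-91 + 47*N(-9, -3) = -91 + 47*(3 - 3) = -91 + 47*0 = -91 + 0 = -91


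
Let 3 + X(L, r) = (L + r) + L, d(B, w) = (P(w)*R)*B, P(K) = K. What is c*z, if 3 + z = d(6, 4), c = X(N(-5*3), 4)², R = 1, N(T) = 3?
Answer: 1029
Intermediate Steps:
d(B, w) = B*w (d(B, w) = (w*1)*B = w*B = B*w)
X(L, r) = -3 + r + 2*L (X(L, r) = -3 + ((L + r) + L) = -3 + (r + 2*L) = -3 + r + 2*L)
c = 49 (c = (-3 + 4 + 2*3)² = (-3 + 4 + 6)² = 7² = 49)
z = 21 (z = -3 + 6*4 = -3 + 24 = 21)
c*z = 49*21 = 1029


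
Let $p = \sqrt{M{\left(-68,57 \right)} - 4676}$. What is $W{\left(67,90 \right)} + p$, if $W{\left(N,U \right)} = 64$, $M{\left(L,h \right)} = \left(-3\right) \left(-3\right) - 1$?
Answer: $64 + 2 i \sqrt{1167} \approx 64.0 + 68.323 i$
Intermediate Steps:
$M{\left(L,h \right)} = 8$ ($M{\left(L,h \right)} = 9 - 1 = 8$)
$p = 2 i \sqrt{1167}$ ($p = \sqrt{8 - 4676} = \sqrt{-4668} = 2 i \sqrt{1167} \approx 68.323 i$)
$W{\left(67,90 \right)} + p = 64 + 2 i \sqrt{1167}$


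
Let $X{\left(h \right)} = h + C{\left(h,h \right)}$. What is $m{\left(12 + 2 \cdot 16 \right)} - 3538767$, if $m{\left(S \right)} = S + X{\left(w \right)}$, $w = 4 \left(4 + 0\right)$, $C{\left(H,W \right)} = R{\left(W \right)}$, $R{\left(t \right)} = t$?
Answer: $-3538691$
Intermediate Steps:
$C{\left(H,W \right)} = W$
$w = 16$ ($w = 4 \cdot 4 = 16$)
$X{\left(h \right)} = 2 h$ ($X{\left(h \right)} = h + h = 2 h$)
$m{\left(S \right)} = 32 + S$ ($m{\left(S \right)} = S + 2 \cdot 16 = S + 32 = 32 + S$)
$m{\left(12 + 2 \cdot 16 \right)} - 3538767 = \left(32 + \left(12 + 2 \cdot 16\right)\right) - 3538767 = \left(32 + \left(12 + 32\right)\right) - 3538767 = \left(32 + 44\right) - 3538767 = 76 - 3538767 = -3538691$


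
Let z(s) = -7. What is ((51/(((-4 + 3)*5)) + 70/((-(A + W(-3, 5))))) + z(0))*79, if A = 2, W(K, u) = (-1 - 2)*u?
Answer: -60672/65 ≈ -933.42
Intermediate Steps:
W(K, u) = -3*u
((51/(((-4 + 3)*5)) + 70/((-(A + W(-3, 5))))) + z(0))*79 = ((51/(((-4 + 3)*5)) + 70/((-(2 - 3*5)))) - 7)*79 = ((51/((-1*5)) + 70/((-(2 - 15)))) - 7)*79 = ((51/(-5) + 70/((-1*(-13)))) - 7)*79 = ((51*(-⅕) + 70/13) - 7)*79 = ((-51/5 + 70*(1/13)) - 7)*79 = ((-51/5 + 70/13) - 7)*79 = (-313/65 - 7)*79 = -768/65*79 = -60672/65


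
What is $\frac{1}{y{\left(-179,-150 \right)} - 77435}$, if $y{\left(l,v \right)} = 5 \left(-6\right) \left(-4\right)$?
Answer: $- \frac{1}{77315} \approx -1.2934 \cdot 10^{-5}$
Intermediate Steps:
$y{\left(l,v \right)} = 120$ ($y{\left(l,v \right)} = \left(-30\right) \left(-4\right) = 120$)
$\frac{1}{y{\left(-179,-150 \right)} - 77435} = \frac{1}{120 - 77435} = \frac{1}{-77315} = - \frac{1}{77315}$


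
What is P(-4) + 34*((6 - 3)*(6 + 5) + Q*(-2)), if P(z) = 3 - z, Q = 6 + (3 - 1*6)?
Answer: 925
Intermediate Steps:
Q = 3 (Q = 6 + (3 - 6) = 6 - 3 = 3)
P(-4) + 34*((6 - 3)*(6 + 5) + Q*(-2)) = (3 - 1*(-4)) + 34*((6 - 3)*(6 + 5) + 3*(-2)) = (3 + 4) + 34*(3*11 - 6) = 7 + 34*(33 - 6) = 7 + 34*27 = 7 + 918 = 925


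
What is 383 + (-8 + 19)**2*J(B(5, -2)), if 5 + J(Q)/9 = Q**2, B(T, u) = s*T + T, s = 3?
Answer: 430538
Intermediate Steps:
B(T, u) = 4*T (B(T, u) = 3*T + T = 4*T)
J(Q) = -45 + 9*Q**2
383 + (-8 + 19)**2*J(B(5, -2)) = 383 + (-8 + 19)**2*(-45 + 9*(4*5)**2) = 383 + 11**2*(-45 + 9*20**2) = 383 + 121*(-45 + 9*400) = 383 + 121*(-45 + 3600) = 383 + 121*3555 = 383 + 430155 = 430538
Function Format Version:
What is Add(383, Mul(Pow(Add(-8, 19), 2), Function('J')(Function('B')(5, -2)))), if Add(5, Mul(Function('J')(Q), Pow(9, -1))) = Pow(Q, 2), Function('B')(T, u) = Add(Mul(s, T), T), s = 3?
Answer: 430538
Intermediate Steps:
Function('B')(T, u) = Mul(4, T) (Function('B')(T, u) = Add(Mul(3, T), T) = Mul(4, T))
Function('J')(Q) = Add(-45, Mul(9, Pow(Q, 2)))
Add(383, Mul(Pow(Add(-8, 19), 2), Function('J')(Function('B')(5, -2)))) = Add(383, Mul(Pow(Add(-8, 19), 2), Add(-45, Mul(9, Pow(Mul(4, 5), 2))))) = Add(383, Mul(Pow(11, 2), Add(-45, Mul(9, Pow(20, 2))))) = Add(383, Mul(121, Add(-45, Mul(9, 400)))) = Add(383, Mul(121, Add(-45, 3600))) = Add(383, Mul(121, 3555)) = Add(383, 430155) = 430538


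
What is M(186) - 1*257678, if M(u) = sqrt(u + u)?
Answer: -257678 + 2*sqrt(93) ≈ -2.5766e+5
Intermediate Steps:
M(u) = sqrt(2)*sqrt(u) (M(u) = sqrt(2*u) = sqrt(2)*sqrt(u))
M(186) - 1*257678 = sqrt(2)*sqrt(186) - 1*257678 = 2*sqrt(93) - 257678 = -257678 + 2*sqrt(93)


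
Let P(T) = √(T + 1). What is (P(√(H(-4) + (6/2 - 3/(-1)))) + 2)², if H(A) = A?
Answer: (2 + √(1 + √2))² ≈ 12.629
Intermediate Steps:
P(T) = √(1 + T)
(P(√(H(-4) + (6/2 - 3/(-1)))) + 2)² = (√(1 + √(-4 + (6/2 - 3/(-1)))) + 2)² = (√(1 + √(-4 + (6*(½) - 3*(-1)))) + 2)² = (√(1 + √(-4 + (3 + 3))) + 2)² = (√(1 + √(-4 + 6)) + 2)² = (√(1 + √2) + 2)² = (2 + √(1 + √2))²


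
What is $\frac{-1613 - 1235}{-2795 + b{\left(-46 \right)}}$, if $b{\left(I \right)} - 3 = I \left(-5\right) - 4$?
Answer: $\frac{1424}{1283} \approx 1.1099$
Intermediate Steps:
$b{\left(I \right)} = -1 - 5 I$ ($b{\left(I \right)} = 3 + \left(I \left(-5\right) - 4\right) = 3 - \left(4 + 5 I\right) = -1 - 5 I$)
$\frac{-1613 - 1235}{-2795 + b{\left(-46 \right)}} = \frac{-1613 - 1235}{-2795 - -229} = - \frac{2848}{-2795 + \left(-1 + 230\right)} = - \frac{2848}{-2795 + 229} = - \frac{2848}{-2566} = \left(-2848\right) \left(- \frac{1}{2566}\right) = \frac{1424}{1283}$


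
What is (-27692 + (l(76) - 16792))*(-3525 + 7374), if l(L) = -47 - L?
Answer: -171692343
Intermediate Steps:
(-27692 + (l(76) - 16792))*(-3525 + 7374) = (-27692 + ((-47 - 1*76) - 16792))*(-3525 + 7374) = (-27692 + ((-47 - 76) - 16792))*3849 = (-27692 + (-123 - 16792))*3849 = (-27692 - 16915)*3849 = -44607*3849 = -171692343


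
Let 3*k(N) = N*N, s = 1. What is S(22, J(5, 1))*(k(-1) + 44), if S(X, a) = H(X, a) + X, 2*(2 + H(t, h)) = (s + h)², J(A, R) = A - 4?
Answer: 2926/3 ≈ 975.33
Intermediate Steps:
J(A, R) = -4 + A
H(t, h) = -2 + (1 + h)²/2
S(X, a) = -2 + X + (1 + a)²/2 (S(X, a) = (-2 + (1 + a)²/2) + X = -2 + X + (1 + a)²/2)
k(N) = N²/3 (k(N) = (N*N)/3 = N²/3)
S(22, J(5, 1))*(k(-1) + 44) = (-2 + 22 + (1 + (-4 + 5))²/2)*((⅓)*(-1)² + 44) = (-2 + 22 + (1 + 1)²/2)*((⅓)*1 + 44) = (-2 + 22 + (½)*2²)*(⅓ + 44) = (-2 + 22 + (½)*4)*(133/3) = (-2 + 22 + 2)*(133/3) = 22*(133/3) = 2926/3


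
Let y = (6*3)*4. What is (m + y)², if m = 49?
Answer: 14641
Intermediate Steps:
y = 72 (y = 18*4 = 72)
(m + y)² = (49 + 72)² = 121² = 14641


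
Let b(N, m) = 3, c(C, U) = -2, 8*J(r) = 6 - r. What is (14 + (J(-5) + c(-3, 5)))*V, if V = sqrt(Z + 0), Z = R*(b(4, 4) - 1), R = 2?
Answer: 107/4 ≈ 26.750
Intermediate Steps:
J(r) = 3/4 - r/8 (J(r) = (6 - r)/8 = 3/4 - r/8)
Z = 4 (Z = 2*(3 - 1) = 2*2 = 4)
V = 2 (V = sqrt(4 + 0) = sqrt(4) = 2)
(14 + (J(-5) + c(-3, 5)))*V = (14 + ((3/4 - 1/8*(-5)) - 2))*2 = (14 + ((3/4 + 5/8) - 2))*2 = (14 + (11/8 - 2))*2 = (14 - 5/8)*2 = (107/8)*2 = 107/4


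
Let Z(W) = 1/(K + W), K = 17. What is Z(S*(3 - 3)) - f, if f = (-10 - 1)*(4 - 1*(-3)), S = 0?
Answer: 1310/17 ≈ 77.059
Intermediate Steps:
Z(W) = 1/(17 + W)
f = -77 (f = -11*(4 + 3) = -11*7 = -77)
Z(S*(3 - 3)) - f = 1/(17 + 0*(3 - 3)) - 1*(-77) = 1/(17 + 0*0) + 77 = 1/(17 + 0) + 77 = 1/17 + 77 = 1310/17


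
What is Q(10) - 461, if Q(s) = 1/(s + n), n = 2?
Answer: -5531/12 ≈ -460.92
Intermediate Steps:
Q(s) = 1/(2 + s) (Q(s) = 1/(s + 2) = 1/(2 + s))
Q(10) - 461 = 1/(2 + 10) - 461 = 1/12 - 461 = -5531/12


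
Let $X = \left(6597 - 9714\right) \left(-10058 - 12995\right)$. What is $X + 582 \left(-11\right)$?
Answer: $71849799$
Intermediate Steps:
$X = 71856201$ ($X = \left(-3117\right) \left(-23053\right) = 71856201$)
$X + 582 \left(-11\right) = 71856201 + 582 \left(-11\right) = 71856201 - 6402 = 71849799$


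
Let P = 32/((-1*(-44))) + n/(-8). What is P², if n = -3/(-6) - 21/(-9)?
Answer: 38809/278784 ≈ 0.13921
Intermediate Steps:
n = 17/6 (n = -3*(-⅙) - 21*(-⅑) = ½ + 7/3 = 17/6 ≈ 2.8333)
P = 197/528 (P = 32/((-1*(-44))) + (17/6)/(-8) = 32/44 + (17/6)*(-⅛) = 32*(1/44) - 17/48 = 8/11 - 17/48 = 197/528 ≈ 0.37311)
P² = (197/528)² = 38809/278784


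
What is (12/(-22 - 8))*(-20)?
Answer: 8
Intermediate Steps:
(12/(-22 - 8))*(-20) = (12/(-30))*(-20) = -1/30*12*(-20) = -2/5*(-20) = 8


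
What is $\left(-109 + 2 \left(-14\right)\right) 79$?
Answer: $-10823$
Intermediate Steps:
$\left(-109 + 2 \left(-14\right)\right) 79 = \left(-109 - 28\right) 79 = \left(-137\right) 79 = -10823$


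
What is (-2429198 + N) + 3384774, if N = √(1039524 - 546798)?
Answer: 955576 + √492726 ≈ 9.5628e+5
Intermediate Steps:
N = √492726 ≈ 701.94
(-2429198 + N) + 3384774 = (-2429198 + √492726) + 3384774 = 955576 + √492726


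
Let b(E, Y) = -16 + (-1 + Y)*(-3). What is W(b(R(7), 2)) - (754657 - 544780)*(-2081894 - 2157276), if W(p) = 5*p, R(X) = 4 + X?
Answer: 889704281995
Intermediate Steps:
b(E, Y) = -13 - 3*Y (b(E, Y) = -16 + (3 - 3*Y) = -13 - 3*Y)
W(b(R(7), 2)) - (754657 - 544780)*(-2081894 - 2157276) = 5*(-13 - 3*2) - (754657 - 544780)*(-2081894 - 2157276) = 5*(-13 - 6) - 209877*(-4239170) = 5*(-19) - 1*(-889704282090) = -95 + 889704282090 = 889704281995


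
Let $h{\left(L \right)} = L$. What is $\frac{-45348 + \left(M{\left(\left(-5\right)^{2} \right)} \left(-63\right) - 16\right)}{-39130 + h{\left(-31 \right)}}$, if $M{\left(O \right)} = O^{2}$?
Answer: $\frac{84739}{39161} \approx 2.1639$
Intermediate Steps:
$\frac{-45348 + \left(M{\left(\left(-5\right)^{2} \right)} \left(-63\right) - 16\right)}{-39130 + h{\left(-31 \right)}} = \frac{-45348 + \left(\left(\left(-5\right)^{2}\right)^{2} \left(-63\right) - 16\right)}{-39130 - 31} = \frac{-45348 + \left(25^{2} \left(-63\right) - 16\right)}{-39161} = \left(-45348 + \left(625 \left(-63\right) - 16\right)\right) \left(- \frac{1}{39161}\right) = \left(-45348 - 39391\right) \left(- \frac{1}{39161}\right) = \left(-84739\right) \left(- \frac{1}{39161}\right) = \frac{84739}{39161}$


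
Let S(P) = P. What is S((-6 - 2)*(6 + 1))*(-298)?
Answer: 16688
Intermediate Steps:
S((-6 - 2)*(6 + 1))*(-298) = ((-6 - 2)*(6 + 1))*(-298) = -8*7*(-298) = -56*(-298) = 16688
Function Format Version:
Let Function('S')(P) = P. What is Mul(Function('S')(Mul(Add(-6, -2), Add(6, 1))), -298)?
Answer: 16688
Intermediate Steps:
Mul(Function('S')(Mul(Add(-6, -2), Add(6, 1))), -298) = Mul(Mul(Add(-6, -2), Add(6, 1)), -298) = Mul(Mul(-8, 7), -298) = Mul(-56, -298) = 16688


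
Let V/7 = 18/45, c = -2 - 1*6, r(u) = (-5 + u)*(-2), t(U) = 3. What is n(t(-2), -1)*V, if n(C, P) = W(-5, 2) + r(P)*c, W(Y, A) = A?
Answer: -1316/5 ≈ -263.20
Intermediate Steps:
r(u) = 10 - 2*u
c = -8 (c = -2 - 6 = -8)
V = 14/5 (V = 7*(18/45) = 7*(18*(1/45)) = 7*(⅖) = 14/5 ≈ 2.8000)
n(C, P) = -78 + 16*P (n(C, P) = 2 + (10 - 2*P)*(-8) = 2 + (-80 + 16*P) = -78 + 16*P)
n(t(-2), -1)*V = (-78 + 16*(-1))*(14/5) = (-78 - 16)*(14/5) = -94*14/5 = -1316/5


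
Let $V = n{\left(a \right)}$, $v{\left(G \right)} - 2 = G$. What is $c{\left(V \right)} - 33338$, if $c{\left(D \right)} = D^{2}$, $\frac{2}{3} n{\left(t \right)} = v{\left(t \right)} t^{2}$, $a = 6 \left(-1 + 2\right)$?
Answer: $153286$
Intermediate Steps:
$v{\left(G \right)} = 2 + G$
$a = 6$ ($a = 6 \cdot 1 = 6$)
$n{\left(t \right)} = \frac{3 t^{2} \left(2 + t\right)}{2}$ ($n{\left(t \right)} = \frac{3 \left(2 + t\right) t^{2}}{2} = \frac{3 t^{2} \left(2 + t\right)}{2}$)
$V = 432$ ($V = \frac{3 \cdot 6^{2} \left(2 + 6\right)}{2} = \frac{3}{2} \cdot 36 \cdot 8 = 432$)
$c{\left(V \right)} - 33338 = 432^{2} - 33338 = 186624 - 33338 = 153286$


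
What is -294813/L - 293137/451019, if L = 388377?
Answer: -27423770344/19462822907 ≈ -1.4090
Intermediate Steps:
-294813/L - 293137/451019 = -294813/388377 - 293137/451019 = -294813*1/388377 - 293137*1/451019 = -32757/43153 - 293137/451019 = -27423770344/19462822907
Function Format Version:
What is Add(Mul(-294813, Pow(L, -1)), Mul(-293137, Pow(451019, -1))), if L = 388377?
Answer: Rational(-27423770344, 19462822907) ≈ -1.4090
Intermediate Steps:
Add(Mul(-294813, Pow(L, -1)), Mul(-293137, Pow(451019, -1))) = Add(Mul(-294813, Pow(388377, -1)), Mul(-293137, Pow(451019, -1))) = Add(Mul(-294813, Rational(1, 388377)), Mul(-293137, Rational(1, 451019))) = Add(Rational(-32757, 43153), Rational(-293137, 451019)) = Rational(-27423770344, 19462822907)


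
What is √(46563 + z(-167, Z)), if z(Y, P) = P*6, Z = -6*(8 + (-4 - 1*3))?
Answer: √46527 ≈ 215.70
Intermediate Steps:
Z = -6 (Z = -6*(8 + (-4 - 3)) = -6*(8 - 7) = -6*1 = -6)
z(Y, P) = 6*P
√(46563 + z(-167, Z)) = √(46563 + 6*(-6)) = √(46563 - 36) = √46527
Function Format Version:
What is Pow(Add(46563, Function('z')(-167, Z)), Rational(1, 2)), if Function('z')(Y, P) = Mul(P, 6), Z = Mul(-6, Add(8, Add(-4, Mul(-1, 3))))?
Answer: Pow(46527, Rational(1, 2)) ≈ 215.70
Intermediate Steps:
Z = -6 (Z = Mul(-6, Add(8, Add(-4, -3))) = Mul(-6, Add(8, -7)) = Mul(-6, 1) = -6)
Function('z')(Y, P) = Mul(6, P)
Pow(Add(46563, Function('z')(-167, Z)), Rational(1, 2)) = Pow(Add(46563, Mul(6, -6)), Rational(1, 2)) = Pow(Add(46563, -36), Rational(1, 2)) = Pow(46527, Rational(1, 2))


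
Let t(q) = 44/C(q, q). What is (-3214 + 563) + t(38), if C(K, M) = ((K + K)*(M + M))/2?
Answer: -1914011/722 ≈ -2651.0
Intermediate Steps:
C(K, M) = 2*K*M (C(K, M) = ((2*K)*(2*M))*(1/2) = (4*K*M)*(1/2) = 2*K*M)
t(q) = 22/q**2 (t(q) = 44/((2*q*q)) = 44/((2*q**2)) = 44*(1/(2*q**2)) = 22/q**2)
(-3214 + 563) + t(38) = (-3214 + 563) + 22/38**2 = -2651 + 22*(1/1444) = -2651 + 11/722 = -1914011/722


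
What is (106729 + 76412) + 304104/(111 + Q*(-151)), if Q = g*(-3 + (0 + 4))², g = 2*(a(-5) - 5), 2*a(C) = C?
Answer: 18143630/99 ≈ 1.8327e+5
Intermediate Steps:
a(C) = C/2
g = -15 (g = 2*((½)*(-5) - 5) = 2*(-5/2 - 5) = 2*(-15/2) = -15)
Q = -15 (Q = -15*(-3 + (0 + 4))² = -15*(-3 + 4)² = -15*1² = -15*1 = -15)
(106729 + 76412) + 304104/(111 + Q*(-151)) = (106729 + 76412) + 304104/(111 - 15*(-151)) = 183141 + 304104/(111 + 2265) = 183141 + 304104/2376 = 183141 + 304104*(1/2376) = 183141 + 12671/99 = 18143630/99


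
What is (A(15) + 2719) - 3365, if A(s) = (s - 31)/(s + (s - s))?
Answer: -9706/15 ≈ -647.07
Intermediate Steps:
A(s) = (-31 + s)/s (A(s) = (-31 + s)/(s + 0) = (-31 + s)/s)
(A(15) + 2719) - 3365 = ((-31 + 15)/15 + 2719) - 3365 = ((1/15)*(-16) + 2719) - 3365 = (-16/15 + 2719) - 3365 = 40769/15 - 3365 = -9706/15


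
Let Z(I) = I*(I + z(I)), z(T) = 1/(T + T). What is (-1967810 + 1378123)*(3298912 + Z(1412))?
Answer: -6242021467031/2 ≈ -3.1210e+12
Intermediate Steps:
z(T) = 1/(2*T)
Z(I) = I*(I + 1/(2*I))
(-1967810 + 1378123)*(3298912 + Z(1412)) = (-1967810 + 1378123)*(3298912 + (½ + 1412²)) = -589687*(3298912 + (½ + 1993744)) = -589687*(3298912 + 3987489/2) = -589687*10585313/2 = -6242021467031/2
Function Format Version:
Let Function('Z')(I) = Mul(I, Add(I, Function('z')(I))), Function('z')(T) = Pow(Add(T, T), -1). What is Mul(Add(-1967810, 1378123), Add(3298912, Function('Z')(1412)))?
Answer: Rational(-6242021467031, 2) ≈ -3.1210e+12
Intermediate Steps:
Function('z')(T) = Mul(Rational(1, 2), Pow(T, -1)) (Function('z')(T) = Pow(Mul(2, T), -1) = Mul(Rational(1, 2), Pow(T, -1)))
Function('Z')(I) = Mul(I, Add(I, Mul(Rational(1, 2), Pow(I, -1))))
Mul(Add(-1967810, 1378123), Add(3298912, Function('Z')(1412))) = Mul(Add(-1967810, 1378123), Add(3298912, Add(Rational(1, 2), Pow(1412, 2)))) = Mul(-589687, Add(3298912, Add(Rational(1, 2), 1993744))) = Mul(-589687, Add(3298912, Rational(3987489, 2))) = Mul(-589687, Rational(10585313, 2)) = Rational(-6242021467031, 2)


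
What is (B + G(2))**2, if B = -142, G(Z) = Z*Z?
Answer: 19044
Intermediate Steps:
G(Z) = Z**2
(B + G(2))**2 = (-142 + 2**2)**2 = (-142 + 4)**2 = (-138)**2 = 19044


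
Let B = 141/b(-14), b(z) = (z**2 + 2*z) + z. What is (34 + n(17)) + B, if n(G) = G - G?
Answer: 5377/154 ≈ 34.916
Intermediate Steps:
b(z) = z**2 + 3*z
n(G) = 0
B = 141/154 (B = 141/((-14*(3 - 14))) = 141/((-14*(-11))) = 141/154 ≈ 0.91558)
(34 + n(17)) + B = (34 + 0) + 141/154 = 34 + 141/154 = 5377/154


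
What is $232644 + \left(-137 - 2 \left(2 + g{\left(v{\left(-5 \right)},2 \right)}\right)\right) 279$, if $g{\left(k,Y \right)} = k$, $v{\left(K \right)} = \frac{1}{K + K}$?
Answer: $\frac{966804}{5} \approx 1.9336 \cdot 10^{5}$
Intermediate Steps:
$v{\left(K \right)} = \frac{1}{2 K}$
$232644 + \left(-137 - 2 \left(2 + g{\left(v{\left(-5 \right)},2 \right)}\right)\right) 279 = 232644 + \left(-137 - 2 \left(2 + \frac{1}{2 \left(-5\right)}\right)\right) 279 = 232644 + \left(-137 - 2 \left(2 + \frac{1}{2} \left(- \frac{1}{5}\right)\right)\right) 279 = 232644 + \left(-137 - 2 \left(2 - \frac{1}{10}\right)\right) 279 = 232644 + \left(-137 - \frac{19}{5}\right) 279 = 232644 - \frac{196416}{5} = \frac{966804}{5}$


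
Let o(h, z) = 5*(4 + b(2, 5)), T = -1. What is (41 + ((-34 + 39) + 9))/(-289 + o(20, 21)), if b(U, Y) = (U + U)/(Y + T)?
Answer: -5/24 ≈ -0.20833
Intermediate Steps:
b(U, Y) = 2*U/(-1 + Y) (b(U, Y) = (U + U)/(Y - 1) = (2*U)/(-1 + Y) = 2*U/(-1 + Y))
o(h, z) = 25 (o(h, z) = 5*(4 + 2*2/(-1 + 5)) = 5*(4 + 2*2/4) = 5*(4 + 2*2*(¼)) = 5*(4 + 1) = 5*5 = 25)
(41 + ((-34 + 39) + 9))/(-289 + o(20, 21)) = (41 + ((-34 + 39) + 9))/(-289 + 25) = (41 + (5 + 9))/(-264) = (41 + 14)*(-1/264) = 55*(-1/264) = -5/24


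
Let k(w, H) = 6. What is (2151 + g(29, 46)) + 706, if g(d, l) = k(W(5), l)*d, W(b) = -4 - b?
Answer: 3031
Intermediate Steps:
g(d, l) = 6*d
(2151 + g(29, 46)) + 706 = (2151 + 6*29) + 706 = (2151 + 174) + 706 = 2325 + 706 = 3031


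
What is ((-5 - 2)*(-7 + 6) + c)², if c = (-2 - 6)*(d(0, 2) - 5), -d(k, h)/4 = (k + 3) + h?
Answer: 42849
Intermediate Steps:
d(k, h) = -12 - 4*h - 4*k (d(k, h) = -4*((k + 3) + h) = -4*((3 + k) + h) = -4*(3 + h + k) = -12 - 4*h - 4*k)
c = 200 (c = (-2 - 6)*((-12 - 4*2 - 4*0) - 5) = -8*((-12 - 8 + 0) - 5) = -8*(-20 - 5) = -8*(-25) = 200)
((-5 - 2)*(-7 + 6) + c)² = ((-5 - 2)*(-7 + 6) + 200)² = (-7*(-1) + 200)² = (7 + 200)² = 207² = 42849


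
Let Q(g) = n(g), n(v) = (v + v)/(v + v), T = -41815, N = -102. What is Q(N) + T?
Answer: -41814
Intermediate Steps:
n(v) = 1 (n(v) = (2*v)/((2*v)) = (2*v)*(1/(2*v)) = 1)
Q(g) = 1
Q(N) + T = 1 - 41815 = -41814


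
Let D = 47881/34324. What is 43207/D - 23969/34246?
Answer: 50786939771039/1639732726 ≈ 30973.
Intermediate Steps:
D = 47881/34324 (D = 47881*(1/34324) = 47881/34324 ≈ 1.3950)
43207/D - 23969/34246 = 43207/(47881/34324) - 23969/34246 = 43207*(34324/47881) - 23969*1/34246 = 1483037068/47881 - 23969/34246 = 50786939771039/1639732726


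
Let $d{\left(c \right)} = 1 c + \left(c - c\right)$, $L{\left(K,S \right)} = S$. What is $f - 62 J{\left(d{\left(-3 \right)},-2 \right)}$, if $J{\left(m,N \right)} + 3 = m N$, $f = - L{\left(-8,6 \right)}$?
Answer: $-192$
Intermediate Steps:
$d{\left(c \right)} = c$ ($d{\left(c \right)} = c + 0 = c$)
$f = -6$ ($f = \left(-1\right) 6 = -6$)
$J{\left(m,N \right)} = -3 + N m$ ($J{\left(m,N \right)} = -3 + m N = -3 + N m$)
$f - 62 J{\left(d{\left(-3 \right)},-2 \right)} = -6 - 62 \left(-3 - -6\right) = -6 - 62 \left(-3 + 6\right) = -6 - 186 = -192$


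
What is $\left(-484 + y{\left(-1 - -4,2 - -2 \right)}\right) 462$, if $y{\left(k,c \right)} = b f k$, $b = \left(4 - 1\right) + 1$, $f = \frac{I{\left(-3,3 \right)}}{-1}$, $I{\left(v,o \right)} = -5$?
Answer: $-195888$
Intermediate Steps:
$f = 5$ ($f = - \frac{5}{-1} = \left(-5\right) \left(-1\right) = 5$)
$b = 4$ ($b = 3 + 1 = 4$)
$y{\left(k,c \right)} = 20 k$ ($y{\left(k,c \right)} = 4 \cdot 5 k = 20 k$)
$\left(-484 + y{\left(-1 - -4,2 - -2 \right)}\right) 462 = \left(-484 + 20 \left(-1 - -4\right)\right) 462 = \left(-484 + 20 \left(-1 + 4\right)\right) 462 = \left(-484 + 20 \cdot 3\right) 462 = \left(-484 + 60\right) 462 = \left(-424\right) 462 = -195888$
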